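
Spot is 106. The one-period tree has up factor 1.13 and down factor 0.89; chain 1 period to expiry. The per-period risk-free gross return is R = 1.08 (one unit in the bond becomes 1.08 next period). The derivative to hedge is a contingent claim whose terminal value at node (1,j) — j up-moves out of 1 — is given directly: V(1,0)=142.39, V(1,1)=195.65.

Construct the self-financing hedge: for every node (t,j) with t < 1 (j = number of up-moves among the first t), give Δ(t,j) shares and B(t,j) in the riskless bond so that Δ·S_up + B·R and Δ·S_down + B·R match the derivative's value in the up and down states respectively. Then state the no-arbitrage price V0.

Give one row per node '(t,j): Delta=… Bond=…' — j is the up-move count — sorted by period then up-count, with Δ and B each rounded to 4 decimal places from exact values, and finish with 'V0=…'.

Since d<R<u, set p* = (R−d)/(u−d) = 0.7917; price each node as the discounted p*-expectation of its children.
Payoff layer (t=1): V(1,0)=142.3900, V(1,1)=195.6500
Node (0,0) S=106.0000: V=(p*·195.6500+(1−p*)·142.3900)/1.08=170.8835; Δ=(195.6500−142.3900)/(119.7800−94.3400)=2.0936; B=V−Δ·S=-51.0332
Root portfolio cost Δ·106+B reproduces V0=170.8835.

(0,0): Delta=2.0936 Bond=-51.0332
V0=170.8835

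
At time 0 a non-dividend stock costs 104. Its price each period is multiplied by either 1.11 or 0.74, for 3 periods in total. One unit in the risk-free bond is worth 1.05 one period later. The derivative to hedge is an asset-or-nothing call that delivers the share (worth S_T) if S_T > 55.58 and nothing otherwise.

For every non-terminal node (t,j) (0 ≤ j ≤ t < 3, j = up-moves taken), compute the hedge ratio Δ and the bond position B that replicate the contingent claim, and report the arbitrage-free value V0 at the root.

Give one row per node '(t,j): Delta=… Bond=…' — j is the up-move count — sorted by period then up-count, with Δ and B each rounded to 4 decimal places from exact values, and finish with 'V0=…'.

(0,0): Delta=1.0261 Bond=-2.8720
(1,0): Delta=1.2286 Bond=-18.5960
(1,1): Delta=1.0000 Bond=0.0000
(2,0): Delta=3.0000 Bond=-120.4094
(2,1): Delta=1.0000 Bond=0.0000
(2,2): Delta=1.0000 Bond=0.0000
V0=103.8448

Since d<R<u, set p* = (R−d)/(u−d) = 0.8378; price each node as the discounted p*-expectation of its children.
Payoff layer (t=3): V(3,0)=0.0000, V(3,1)=63.2149, V(3,2)=94.8224, V(3,3)=142.2336
(2,0): S=56.9504. Δ = (V_up−V_dn)/(S_up−S_dn) = (63.2149−0.0000)/(63.2149−42.1433) = 3.0000. V = [p*·63.2149 + (1−p*)·0.0000]/1.05 = 50.4418. B = V − Δ·S = -120.4094.
(2,1): S=85.4256. Δ = (V_up−V_dn)/(S_up−S_dn) = (94.8224−63.2149)/(94.8224−63.2149) = 1.0000. V = [p*·94.8224 + (1−p*)·63.2149]/1.05 = 85.4256. B = V − Δ·S = 0.0000.
(2,2): S=128.1384. Δ = (V_up−V_dn)/(S_up−S_dn) = (142.2336−94.8224)/(142.2336−94.8224) = 1.0000. V = [p*·142.2336 + (1−p*)·94.8224]/1.05 = 128.1384. B = V − Δ·S = 0.0000.
(1,0): S=76.9600. Δ = (V_up−V_dn)/(S_up−S_dn) = (85.4256−50.4418)/(85.4256−56.9504) = 1.2286. V = [p*·85.4256 + (1−p*)·50.4418]/1.05 = 75.9548. B = V − Δ·S = -18.5960.
(1,1): S=115.4400. Δ = (V_up−V_dn)/(S_up−S_dn) = (128.1384−85.4256)/(128.1384−85.4256) = 1.0000. V = [p*·128.1384 + (1−p*)·85.4256]/1.05 = 115.4400. B = V − Δ·S = 0.0000.
(0,0): S=104.0000. Δ = (V_up−V_dn)/(S_up−S_dn) = (115.4400−75.9548)/(115.4400−76.9600) = 1.0261. V = [p*·115.4400 + (1−p*)·75.9548]/1.05 = 103.8448. B = V − Δ·S = -2.8720.
Self-financing check: at every node Δ·S+B equals the discounted successor values.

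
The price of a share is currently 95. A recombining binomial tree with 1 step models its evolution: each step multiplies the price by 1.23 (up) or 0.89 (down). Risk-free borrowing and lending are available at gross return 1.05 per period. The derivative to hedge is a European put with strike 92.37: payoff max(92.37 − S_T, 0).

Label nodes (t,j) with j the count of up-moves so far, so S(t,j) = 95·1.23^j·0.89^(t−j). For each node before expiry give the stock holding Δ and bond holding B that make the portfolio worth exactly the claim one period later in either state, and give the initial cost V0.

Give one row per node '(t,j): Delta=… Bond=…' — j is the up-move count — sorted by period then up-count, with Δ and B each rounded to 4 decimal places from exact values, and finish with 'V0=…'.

Under the risk-neutral measure, an up-move has probability p* = (R−d)/(u−d) = 0.4706 and values discount at R = 1.05.
Terminal values V(1,·): V(1,0)=7.8200, V(1,1)=0.0000
(0,0): S=95.0000. Δ = (V_up−V_dn)/(S_up−S_dn) = (0.0000−7.8200)/(116.8500−84.5500) = -0.2421. V = [p*·0.0000 + (1−p*)·7.8200]/1.05 = 3.9429. B = V − Δ·S = 26.9429.
Check: Δ(0,0)·S0 + B(0,0) = 3.9429 = V0.

(0,0): Delta=-0.2421 Bond=26.9429
V0=3.9429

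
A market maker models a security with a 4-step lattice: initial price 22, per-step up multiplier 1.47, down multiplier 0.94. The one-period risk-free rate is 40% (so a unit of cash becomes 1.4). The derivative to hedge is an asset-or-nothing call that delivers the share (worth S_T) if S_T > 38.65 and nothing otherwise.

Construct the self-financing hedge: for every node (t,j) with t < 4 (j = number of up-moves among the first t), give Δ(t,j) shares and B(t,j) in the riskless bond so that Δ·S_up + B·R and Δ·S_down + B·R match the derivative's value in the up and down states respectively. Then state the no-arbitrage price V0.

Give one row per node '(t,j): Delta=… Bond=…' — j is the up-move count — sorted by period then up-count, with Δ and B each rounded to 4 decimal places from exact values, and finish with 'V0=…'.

(0,0): Delta=1.0374 Bond=-0.8808
(1,0): Delta=1.2788 Bond=-6.2247
(1,1): Delta=1.0139 Bond=-0.4736
(2,0): Delta=2.5276 Bond=-32.9907
(2,1): Delta=1.1573 Bond=-5.0203
(2,2): Delta=1.0000 Bond=0.0000
(3,0): Delta=0.0000 Bond=0.0000
(3,1): Delta=2.7736 Bond=-53.2154
(3,2): Delta=1.0000 Bond=0.0000
(3,3): Delta=1.0000 Bond=0.0000
V0=21.9427

Risk-neutral probability p* = (R−d)/(u−d) = (1.4−0.94)/(1.47−0.94) = 0.8679.
Terminal values V(4,·): V(4,0)=0.0000, V(4,1)=0.0000, V(4,2)=42.0062, V(4,3)=65.6905, V(4,4)=102.7288
(3,0): S=18.2728. Δ = (V_up−V_dn)/(S_up−S_dn) = (0.0000−0.0000)/(26.8611−17.1765) = 0.0000. V = [p*·0.0000 + (1−p*)·0.0000]/1.4 = 0.0000. B = V − Δ·S = 0.0000.
(3,1): S=28.5756. Δ = (V_up−V_dn)/(S_up−S_dn) = (42.0062−0.0000)/(42.0062−26.8611) = 2.7736. V = [p*·42.0062 + (1−p*)·0.0000]/1.4 = 26.0416. B = V − Δ·S = -53.2154.
(3,2): S=44.6874. Δ = (V_up−V_dn)/(S_up−S_dn) = (65.6905−42.0062)/(65.6905−42.0062) = 1.0000. V = [p*·65.6905 + (1−p*)·42.0062]/1.4 = 44.6874. B = V − Δ·S = 0.0000.
(3,3): S=69.8835. Δ = (V_up−V_dn)/(S_up−S_dn) = (102.7288−65.6905)/(102.7288−65.6905) = 1.0000. V = [p*·102.7288 + (1−p*)·65.6905]/1.4 = 69.8835. B = V − Δ·S = 0.0000.
(2,0): S=19.4392. Δ = (V_up−V_dn)/(S_up−S_dn) = (26.0416−0.0000)/(28.5756−18.2728) = 2.5276. V = [p*·26.0416 + (1−p*)·0.0000]/1.4 = 16.1444. B = V − Δ·S = -32.9907.
(2,1): S=30.3996. Δ = (V_up−V_dn)/(S_up−S_dn) = (44.6874−26.0416)/(44.6874−28.5756) = 1.1573. V = [p*·44.6874 + (1−p*)·26.0416]/1.4 = 30.1605. B = V − Δ·S = -5.0203.
(2,2): S=47.5398. Δ = (V_up−V_dn)/(S_up−S_dn) = (69.8835−44.6874)/(69.8835−44.6874) = 1.0000. V = [p*·69.8835 + (1−p*)·44.6874]/1.4 = 47.5398. B = V − Δ·S = 0.0000.
(1,0): S=20.6800. Δ = (V_up−V_dn)/(S_up−S_dn) = (30.1605−16.1444)/(30.3996−19.4392) = 1.2788. V = [p*·30.1605 + (1−p*)·16.1444]/1.4 = 20.2210. B = V − Δ·S = -6.2247.
(1,1): S=32.3400. Δ = (V_up−V_dn)/(S_up−S_dn) = (47.5398−30.1605)/(47.5398−30.3996) = 1.0139. V = [p*·47.5398 + (1−p*)·30.1605]/1.4 = 32.3174. B = V − Δ·S = -0.4736.
(0,0): S=22.0000. Δ = (V_up−V_dn)/(S_up−S_dn) = (32.3174−20.2210)/(32.3400−20.6800) = 1.0374. V = [p*·32.3174 + (1−p*)·20.2210]/1.4 = 21.9427. B = V − Δ·S = -0.8808.
Root portfolio cost Δ·22+B reproduces V0=21.9427.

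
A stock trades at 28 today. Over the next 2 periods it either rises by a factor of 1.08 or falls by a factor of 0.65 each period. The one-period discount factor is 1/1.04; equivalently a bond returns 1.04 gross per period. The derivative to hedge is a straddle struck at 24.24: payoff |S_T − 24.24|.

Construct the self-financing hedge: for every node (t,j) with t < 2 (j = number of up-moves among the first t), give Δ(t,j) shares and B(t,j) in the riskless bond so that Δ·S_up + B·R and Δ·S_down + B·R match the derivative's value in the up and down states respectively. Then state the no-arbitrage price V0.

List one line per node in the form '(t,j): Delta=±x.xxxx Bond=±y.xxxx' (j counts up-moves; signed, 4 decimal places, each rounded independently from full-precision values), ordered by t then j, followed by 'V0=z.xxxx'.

(0,0): Delta=0.2197 Bond=1.0673
(1,0): Delta=-1.0000 Bond=23.3077
(1,1): Delta=0.2949 Bond=-1.1667
V0=7.2176

Risk-neutral probability p* = (R−d)/(u−d) = (1.04−0.65)/(1.08−0.65) = 0.9070.
At expiry t=2: V(2,0)=12.4100, V(2,1)=4.5840, V(2,2)=8.4192
(1,0): S=18.2000. Δ = (V_up−V_dn)/(S_up−S_dn) = (4.5840−12.4100)/(19.6560−11.8300) = -1.0000. V = [p*·4.5840 + (1−p*)·12.4100]/1.04 = 5.1077. B = V − Δ·S = 23.3077.
(1,1): S=30.2400. Δ = (V_up−V_dn)/(S_up−S_dn) = (8.4192−4.5840)/(32.6592−19.6560) = 0.2949. V = [p*·8.4192 + (1−p*)·4.5840]/1.04 = 7.7523. B = V − Δ·S = -1.1667.
(0,0): S=28.0000. Δ = (V_up−V_dn)/(S_up−S_dn) = (7.7523−5.1077)/(30.2400−18.2000) = 0.2197. V = [p*·7.7523 + (1−p*)·5.1077]/1.04 = 7.2176. B = V − Δ·S = 1.0673.
The time-0 hedge costs 7.2176, which is the no-arbitrage price.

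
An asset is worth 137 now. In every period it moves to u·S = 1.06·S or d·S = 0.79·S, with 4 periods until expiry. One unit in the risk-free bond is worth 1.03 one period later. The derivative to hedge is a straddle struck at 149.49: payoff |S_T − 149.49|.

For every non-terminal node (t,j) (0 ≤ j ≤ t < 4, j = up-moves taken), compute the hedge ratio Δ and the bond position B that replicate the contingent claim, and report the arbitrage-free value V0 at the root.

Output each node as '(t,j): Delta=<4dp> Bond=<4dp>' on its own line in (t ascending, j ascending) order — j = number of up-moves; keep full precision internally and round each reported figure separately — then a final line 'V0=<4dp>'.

(0,0): Delta=-0.1844 Bond=47.1186
(1,0): Delta=-1.0000 Bond=136.8045
(1,1): Delta=-0.1084 Bond=37.4981
(2,0): Delta=-1.0000 Bond=140.9087
(2,1): Delta=-1.0000 Bond=140.9087
(2,2): Delta=-0.0254 Bond=25.8373
(3,0): Delta=-1.0000 Bond=145.1359
(3,1): Delta=-1.0000 Bond=145.1359
(3,2): Delta=-1.0000 Bond=145.1359
(3,3): Delta=0.0654 Bond=11.7970
V0=21.8558

Under the risk-neutral measure, an up-move has probability p* = (R−d)/(u−d) = 0.8889 and values discount at R = 1.03.
Payoff layer (t=4): V(4,0)=96.1284, V(4,1)=77.8909, V(4,2)=53.4203, V(4,3)=20.5863, V(4,4)=23.4693
Node (3,0) S=67.5463: V=(p*·77.8909+(1−p*)·96.1284)/1.03=77.5896; Δ=(77.8909−96.1284)/(71.5991−53.3616)=-1.0000; B=V−Δ·S=145.1359
Node (3,1) S=90.6318: V=(p*·53.4203+(1−p*)·77.8909)/1.03=54.5041; Δ=(53.4203−77.8909)/(96.0697−71.5991)=-1.0000; B=V−Δ·S=145.1359
Node (3,2) S=121.6072: V=(p*·20.5863+(1−p*)·53.4203)/1.03=23.5287; Δ=(20.5863−53.4203)/(128.9037−96.0697)=-1.0000; B=V−Δ·S=145.1359
Node (3,3) S=163.1692: V=(p*·23.4693+(1−p*)·20.5863)/1.03=22.4748; Δ=(23.4693−20.5863)/(172.9593−128.9037)=0.0654; B=V−Δ·S=11.7970
Node (2,0) S=85.5017: V=(p*·54.5041+(1−p*)·77.5896)/1.03=55.4070; Δ=(54.5041−77.5896)/(90.6318−67.5463)=-1.0000; B=V−Δ·S=140.9087
Node (2,1) S=114.7238: V=(p*·23.5287+(1−p*)·54.5041)/1.03=26.1849; Δ=(23.5287−54.5041)/(121.6072−90.6318)=-1.0000; B=V−Δ·S=140.9087
Node (2,2) S=153.9332: V=(p*·22.4748+(1−p*)·23.5287)/1.03=21.9339; Δ=(22.4748−23.5287)/(163.1692−121.6072)=-0.0254; B=V−Δ·S=25.8373
Node (1,0) S=108.2300: V=(p*·26.1849+(1−p*)·55.4070)/1.03=28.5745; Δ=(26.1849−55.4070)/(114.7238−85.5017)=-1.0000; B=V−Δ·S=136.8045
Node (1,1) S=145.2200: V=(p*·21.9339+(1−p*)·26.1849)/1.03=21.7536; Δ=(21.9339−26.1849)/(153.9332−114.7238)=-0.1084; B=V−Δ·S=37.4981
Node (0,0) S=137.0000: V=(p*·21.7536+(1−p*)·28.5745)/1.03=21.8558; Δ=(21.7536−28.5745)/(145.2200−108.2300)=-0.1844; B=V−Δ·S=47.1186
Root portfolio cost Δ·137+B reproduces V0=21.8558.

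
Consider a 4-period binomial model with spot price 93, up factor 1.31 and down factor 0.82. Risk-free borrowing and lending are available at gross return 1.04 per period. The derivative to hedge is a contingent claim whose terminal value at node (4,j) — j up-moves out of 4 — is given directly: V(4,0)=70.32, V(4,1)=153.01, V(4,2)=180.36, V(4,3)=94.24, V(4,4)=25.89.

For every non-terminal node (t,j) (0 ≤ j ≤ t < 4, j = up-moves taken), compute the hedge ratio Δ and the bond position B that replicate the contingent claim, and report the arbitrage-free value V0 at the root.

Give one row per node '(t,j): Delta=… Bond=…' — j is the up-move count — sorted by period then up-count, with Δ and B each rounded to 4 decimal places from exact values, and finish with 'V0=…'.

No-arbitrage ⇒ martingale measure with p* = (R−d)/(u−d) = 0.4490.
Terminal payoffs: V(4,0)=70.3200, V(4,1)=153.0100, V(4,2)=180.3600, V(4,3)=94.2400, V(4,4)=25.8900
(3,0): S=51.2772. Δ = (V_up−V_dn)/(S_up−S_dn) = (153.0100−70.3200)/(67.1732−42.0473) = 3.2910. V = [p*·153.0100 + (1−p*)·70.3200]/1.04 = 103.3136. B = V − Δ·S = -65.4415.
(3,1): S=81.9185. Δ = (V_up−V_dn)/(S_up−S_dn) = (180.3600−153.0100)/(107.3132−67.1732) = 0.6814. V = [p*·180.3600 + (1−p*)·153.0100]/1.04 = 158.9323. B = V − Δ·S = 103.1160.
(3,2): S=130.8698. Δ = (V_up−V_dn)/(S_up−S_dn) = (94.2400−180.3600)/(171.4394−107.3132) = -1.3430. V = [p*·94.2400 + (1−p*)·180.3600]/1.04 = 136.2441. B = V − Δ·S = 311.9992.
(3,3): S=209.0725. Δ = (V_up−V_dn)/(S_up−S_dn) = (25.8900−94.2400)/(273.8849−171.4394) = -0.6672. V = [p*·25.8900 + (1−p*)·94.2400]/1.04 = 61.1079. B = V − Δ·S = 200.5977.
(2,0): S=62.5332. Δ = (V_up−V_dn)/(S_up−S_dn) = (158.9323−103.3136)/(81.9185−51.2772) = 1.8152. V = [p*·158.9323 + (1−p*)·103.3136]/1.04 = 123.3512. B = V − Δ·S = 9.8436.
(2,1): S=99.9006. Δ = (V_up−V_dn)/(S_up−S_dn) = (136.2441−158.9323)/(130.8698−81.9185) = -0.4635. V = [p*·136.2441 + (1−p*)·158.9323]/1.04 = 143.0248. B = V − Δ·S = 189.3272.
(2,2): S=159.5973. Δ = (V_up−V_dn)/(S_up−S_dn) = (61.1079−136.2441)/(209.0725−130.8698) = -0.9608. V = [p*·61.1079 + (1−p*)·136.2441]/1.04 = 98.5668. B = V − Δ·S = 251.9060.
(1,0): S=76.2600. Δ = (V_up−V_dn)/(S_up−S_dn) = (143.0248−123.3512)/(99.9006−62.5332) = 0.5265. V = [p*·143.0248 + (1−p*)·123.3512]/1.04 = 127.1002. B = V − Δ·S = 86.9501.
(1,1): S=121.8300. Δ = (V_up−V_dn)/(S_up−S_dn) = (98.5668−143.0248)/(159.5973−99.9006) = -0.7447. V = [p*·98.5668 + (1−p*)·143.0248]/1.04 = 118.3308. B = V − Δ·S = 209.0613.
(0,0): S=93.0000. Δ = (V_up−V_dn)/(S_up−S_dn) = (118.3308−127.1002)/(121.8300−76.2600) = -0.1924. V = [p*·118.3308 + (1−p*)·127.1002]/1.04 = 118.4259. B = V − Δ·S = 136.3226.
Self-financing check: at every node Δ·S+B equals the discounted successor values.

(0,0): Delta=-0.1924 Bond=136.3226
(1,0): Delta=0.5265 Bond=86.9501
(1,1): Delta=-0.7447 Bond=209.0613
(2,0): Delta=1.8152 Bond=9.8436
(2,1): Delta=-0.4635 Bond=189.3272
(2,2): Delta=-0.9608 Bond=251.9060
(3,0): Delta=3.2910 Bond=-65.4415
(3,1): Delta=0.6814 Bond=103.1160
(3,2): Delta=-1.3430 Bond=311.9992
(3,3): Delta=-0.6672 Bond=200.5977
V0=118.4259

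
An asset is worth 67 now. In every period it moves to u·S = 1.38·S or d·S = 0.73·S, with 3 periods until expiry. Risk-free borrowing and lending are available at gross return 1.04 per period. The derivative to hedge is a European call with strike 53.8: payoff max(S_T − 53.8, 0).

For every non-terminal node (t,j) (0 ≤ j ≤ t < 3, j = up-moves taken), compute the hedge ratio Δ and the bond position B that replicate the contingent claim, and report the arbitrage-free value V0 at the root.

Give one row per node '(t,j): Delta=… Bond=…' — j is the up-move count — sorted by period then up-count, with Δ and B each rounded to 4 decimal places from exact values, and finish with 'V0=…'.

(0,0): Delta=0.8172 Bond=-30.4778
(1,0): Delta=0.5675 Bond=-19.4837
(1,1): Delta=0.9621 Bond=-45.0919
(2,0): Delta=0.0000 Bond=0.0000
(2,1): Delta=0.8968 Bond=-42.4871
(2,2): Delta=1.0000 Bond=-51.7308
V0=24.2767

Since d<R<u, set p* = (R−d)/(u−d) = 0.4769; price each node as the discounted p*-expectation of its children.
Payoff layer (t=3): V(3,0)=0.0000, V(3,1)=0.0000, V(3,2)=39.3442, V(3,3)=122.2808
  t=2,j=0: stock 35.7043 → up 49.2719 (V=0.0000), down 26.0641 (V=0.0000). Price 0.0000; hedge Δ=0.0000, bond B=0.0000.
  t=2,j=1: stock 67.4958 → up 93.1442 (V=39.3442), down 49.2719 (V=0.0000). Price 18.0425; hedge Δ=0.8968, bond B=-42.4871.
  t=2,j=2: stock 127.5948 → up 176.0808 (V=122.2808), down 93.1442 (V=39.3442). Price 75.8640; hedge Δ=1.0000, bond B=-51.7308.
  t=1,j=0: stock 48.9100 → up 67.4958 (V=18.0425), down 35.7043 (V=0.0000). Price 8.2739; hedge Δ=0.5675, bond B=-19.4837.
  t=1,j=1: stock 92.4600 → up 127.5948 (V=75.8640), down 67.4958 (V=18.0425). Price 43.8643; hedge Δ=0.9621, bond B=-45.0919.
  t=0,j=0: stock 67.0000 → up 92.4600 (V=43.8643), down 48.9100 (V=8.2739). Price 24.2767; hedge Δ=0.8172, bond B=-30.4778.
The time-0 hedge costs 24.2767, which is the no-arbitrage price.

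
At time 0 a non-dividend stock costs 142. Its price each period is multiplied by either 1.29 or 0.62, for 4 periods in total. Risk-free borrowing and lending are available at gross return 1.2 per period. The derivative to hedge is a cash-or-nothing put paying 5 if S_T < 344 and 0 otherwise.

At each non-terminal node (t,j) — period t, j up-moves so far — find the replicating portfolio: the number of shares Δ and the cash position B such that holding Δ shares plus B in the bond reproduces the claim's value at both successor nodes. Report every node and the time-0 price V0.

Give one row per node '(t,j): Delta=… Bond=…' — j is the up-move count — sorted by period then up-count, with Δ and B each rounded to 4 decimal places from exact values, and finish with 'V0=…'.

(0,0): Delta=-0.0197 Bond=3.8588
(1,0): Delta=0.0000 Bond=2.8935
(1,1): Delta=-0.0212 Bond=4.9001
(2,0): Delta=0.0000 Bond=3.4722
(2,1): Delta=0.0000 Bond=3.4722
(2,2): Delta=-0.0228 Bond=6.2537
(3,0): Delta=0.0000 Bond=4.1667
(3,1): Delta=0.0000 Bond=4.1667
(3,2): Delta=0.0000 Bond=4.1667
(3,3): Delta=-0.0245 Bond=8.0224
V0=1.0571

Risk-neutral probability p* = (R−d)/(u−d) = (1.2−0.62)/(1.29−0.62) = 0.8657.
Terminal values V(4,·): V(4,0)=5.0000, V(4,1)=5.0000, V(4,2)=5.0000, V(4,3)=5.0000, V(4,4)=0.0000
(3,0): S=33.8426. Δ = (V_up−V_dn)/(S_up−S_dn) = (5.0000−5.0000)/(43.6569−20.9824) = 0.0000. V = [p*·5.0000 + (1−p*)·5.0000]/1.2 = 4.1667. B = V − Δ·S = 4.1667.
(3,1): S=70.4144. Δ = (V_up−V_dn)/(S_up−S_dn) = (5.0000−5.0000)/(90.8346−43.6569) = 0.0000. V = [p*·5.0000 + (1−p*)·5.0000]/1.2 = 4.1667. B = V − Δ·S = 4.1667.
(3,2): S=146.5074. Δ = (V_up−V_dn)/(S_up−S_dn) = (5.0000−5.0000)/(188.9945−90.8346) = 0.0000. V = [p*·5.0000 + (1−p*)·5.0000]/1.2 = 4.1667. B = V − Δ·S = 4.1667.
(3,3): S=304.8298. Δ = (V_up−V_dn)/(S_up−S_dn) = (0.0000−5.0000)/(393.2305−188.9945) = -0.0245. V = [p*·0.0000 + (1−p*)·5.0000]/1.2 = 0.5597. B = V − Δ·S = 8.0224.
(2,0): S=54.5848. Δ = (V_up−V_dn)/(S_up−S_dn) = (4.1667−4.1667)/(70.4144−33.8426) = 0.0000. V = [p*·4.1667 + (1−p*)·4.1667]/1.2 = 3.4722. B = V − Δ·S = 3.4722.
(2,1): S=113.5716. Δ = (V_up−V_dn)/(S_up−S_dn) = (4.1667−4.1667)/(146.5074−70.4144) = 0.0000. V = [p*·4.1667 + (1−p*)·4.1667]/1.2 = 3.4722. B = V − Δ·S = 3.4722.
(2,2): S=236.3022. Δ = (V_up−V_dn)/(S_up−S_dn) = (0.5597−4.1667)/(304.8298−146.5074) = -0.0228. V = [p*·0.5597 + (1−p*)·4.1667]/1.2 = 0.8702. B = V − Δ·S = 6.2537.
(1,0): S=88.0400. Δ = (V_up−V_dn)/(S_up−S_dn) = (3.4722−3.4722)/(113.5716−54.5848) = 0.0000. V = [p*·3.4722 + (1−p*)·3.4722]/1.2 = 2.8935. B = V − Δ·S = 2.8935.
(1,1): S=183.1800. Δ = (V_up−V_dn)/(S_up−S_dn) = (0.8702−3.4722)/(236.3022−113.5716) = -0.0212. V = [p*·0.8702 + (1−p*)·3.4722]/1.2 = 1.0164. B = V − Δ·S = 4.9001.
(0,0): S=142.0000. Δ = (V_up−V_dn)/(S_up−S_dn) = (1.0164−2.8935)/(183.1800−88.0400) = -0.0197. V = [p*·1.0164 + (1−p*)·2.8935]/1.2 = 1.0571. B = V − Δ·S = 3.8588.
The time-0 hedge costs 1.0571, which is the no-arbitrage price.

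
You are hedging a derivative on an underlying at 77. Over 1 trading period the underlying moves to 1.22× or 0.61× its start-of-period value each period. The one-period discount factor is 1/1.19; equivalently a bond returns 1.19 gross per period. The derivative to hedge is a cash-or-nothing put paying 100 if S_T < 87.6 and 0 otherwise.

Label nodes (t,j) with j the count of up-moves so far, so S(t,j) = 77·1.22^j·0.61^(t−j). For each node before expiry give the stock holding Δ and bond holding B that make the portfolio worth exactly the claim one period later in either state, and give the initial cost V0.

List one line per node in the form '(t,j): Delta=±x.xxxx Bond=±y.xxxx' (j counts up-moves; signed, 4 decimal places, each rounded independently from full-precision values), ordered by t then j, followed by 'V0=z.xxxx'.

(0,0): Delta=-2.1290 Bond=168.0672
V0=4.1328

Under the risk-neutral measure, an up-move has probability p* = (R−d)/(u−d) = 0.9508 and values discount at R = 1.19.
Terminal values V(1,·): V(1,0)=100.0000, V(1,1)=0.0000
Node (0,0) S=77.0000: V=(p*·0.0000+(1−p*)·100.0000)/1.19=4.1328; Δ=(0.0000−100.0000)/(93.9400−46.9700)=-2.1290; B=V−Δ·S=168.0672
Root portfolio cost Δ·77+B reproduces V0=4.1328.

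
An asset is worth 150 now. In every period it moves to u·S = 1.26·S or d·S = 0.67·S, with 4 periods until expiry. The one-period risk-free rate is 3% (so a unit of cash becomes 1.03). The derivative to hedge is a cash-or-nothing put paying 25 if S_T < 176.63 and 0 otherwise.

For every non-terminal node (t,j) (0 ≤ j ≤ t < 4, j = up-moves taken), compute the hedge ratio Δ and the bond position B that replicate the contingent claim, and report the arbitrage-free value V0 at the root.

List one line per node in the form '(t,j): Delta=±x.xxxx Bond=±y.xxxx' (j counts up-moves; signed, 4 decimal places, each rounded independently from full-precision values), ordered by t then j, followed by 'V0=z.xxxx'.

The replicating-portfolio and risk-neutral prices coincide; use p* = (1.03−0.67)/(1.26−0.67) = 0.6102 for the latter.
Terminal payoffs: V(4,0)=25.0000, V(4,1)=25.0000, V(4,2)=25.0000, V(4,3)=0.0000, V(4,4)=0.0000
Node (3,0) S=45.1145: V=(p*·25.0000+(1−p*)·25.0000)/1.03=24.2718; Δ=(25.0000−25.0000)/(56.8442−30.2267)=0.0000; B=V−Δ·S=24.2718
Node (3,1) S=84.8421: V=(p*·25.0000+(1−p*)·25.0000)/1.03=24.2718; Δ=(25.0000−25.0000)/(106.9010−56.8442)=0.0000; B=V−Δ·S=24.2718
Node (3,2) S=159.5538: V=(p*·0.0000+(1−p*)·25.0000)/1.03=9.4619; Δ=(0.0000−25.0000)/(201.0378−106.9010)=-0.2656; B=V−Δ·S=51.8348
Node (3,3) S=300.0564: V=(p*·0.0000+(1−p*)·0.0000)/1.03=0.0000; Δ=(0.0000−0.0000)/(378.0711−201.0378)=0.0000; B=V−Δ·S=0.0000
Node (2,0) S=67.3350: V=(p*·24.2718+(1−p*)·24.2718)/1.03=23.5649; Δ=(24.2718−24.2718)/(84.8421−45.1145)=0.0000; B=V−Δ·S=23.5649
Node (2,1) S=126.6300: V=(p*·9.4619+(1−p*)·24.2718)/1.03=14.7915; Δ=(9.4619−24.2718)/(159.5538−84.8421)=-0.1982; B=V−Δ·S=39.8931
Node (2,2) S=238.1400: V=(p*·0.0000+(1−p*)·9.4619)/1.03=3.5811; Δ=(0.0000−9.4619)/(300.0564−159.5538)=-0.0673; B=V−Δ·S=19.6182
Node (1,0) S=100.5000: V=(p*·14.7915+(1−p*)·23.5649)/1.03=17.6812; Δ=(14.7915−23.5649)/(126.6300−67.3350)=-0.1480; B=V−Δ·S=32.5513
Node (1,1) S=189.0000: V=(p*·3.5811+(1−p*)·14.7915)/1.03=7.7197; Δ=(3.5811−14.7915)/(238.1400−126.6300)=-0.1005; B=V−Δ·S=26.7204
Node (0,0) S=150.0000: V=(p*·7.7197+(1−p*)·17.6812)/1.03=11.2650; Δ=(7.7197−17.6812)/(189.0000−100.5000)=-0.1126; B=V−Δ·S=28.1490
Self-financing check: at every node Δ·S+B equals the discounted successor values.

(0,0): Delta=-0.1126 Bond=28.1490
(1,0): Delta=-0.1480 Bond=32.5513
(1,1): Delta=-0.1005 Bond=26.7204
(2,0): Delta=0.0000 Bond=23.5649
(2,1): Delta=-0.1982 Bond=39.8931
(2,2): Delta=-0.0673 Bond=19.6182
(3,0): Delta=0.0000 Bond=24.2718
(3,1): Delta=0.0000 Bond=24.2718
(3,2): Delta=-0.2656 Bond=51.8348
(3,3): Delta=0.0000 Bond=0.0000
V0=11.2650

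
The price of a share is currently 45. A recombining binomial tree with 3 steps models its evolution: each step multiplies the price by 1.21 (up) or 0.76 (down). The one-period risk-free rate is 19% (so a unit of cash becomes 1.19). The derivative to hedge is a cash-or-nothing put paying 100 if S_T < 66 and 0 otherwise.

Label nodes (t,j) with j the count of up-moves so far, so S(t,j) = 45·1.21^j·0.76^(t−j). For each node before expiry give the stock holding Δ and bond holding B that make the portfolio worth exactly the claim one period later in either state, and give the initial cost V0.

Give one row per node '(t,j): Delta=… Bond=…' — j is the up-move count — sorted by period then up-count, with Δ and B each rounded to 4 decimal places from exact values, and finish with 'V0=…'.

The replicating-portfolio and risk-neutral prices coincide; use p* = (1.19−0.76)/(1.21−0.76) = 0.9556 for the latter.
Terminal payoffs: V(3,0)=100.0000, V(3,1)=100.0000, V(3,2)=100.0000, V(3,3)=0.0000
  t=2,j=0: stock 25.9920 → up 31.4503 (V=100.0000), down 19.7539 (V=100.0000). Price 84.0336; hedge Δ=0.0000, bond B=84.0336.
  t=2,j=1: stock 41.3820 → up 50.0722 (V=100.0000), down 31.4503 (V=100.0000). Price 84.0336; hedge Δ=0.0000, bond B=84.0336.
  t=2,j=2: stock 65.8845 → up 79.7202 (V=0.0000), down 50.0722 (V=100.0000). Price 3.7348; hedge Δ=-3.3729, bond B=225.9570.
  t=1,j=0: stock 34.2000 → up 41.3820 (V=84.0336), down 25.9920 (V=84.0336). Price 70.6165; hedge Δ=0.0000, bond B=70.6165.
  t=1,j=1: stock 54.4500 → up 65.8845 (V=3.7348), down 41.3820 (V=84.0336). Price 6.1375; hedge Δ=-3.2772, bond B=184.5793.
  t=0,j=0: stock 45.0000 → up 54.4500 (V=6.1375), down 34.2000 (V=70.6165). Price 7.5658; hedge Δ=-3.1841, bond B=150.8523.
Check: Δ(0,0)·S0 + B(0,0) = 7.5658 = V0.

(0,0): Delta=-3.1841 Bond=150.8523
(1,0): Delta=0.0000 Bond=70.6165
(1,1): Delta=-3.2772 Bond=184.5793
(2,0): Delta=0.0000 Bond=84.0336
(2,1): Delta=0.0000 Bond=84.0336
(2,2): Delta=-3.3729 Bond=225.9570
V0=7.5658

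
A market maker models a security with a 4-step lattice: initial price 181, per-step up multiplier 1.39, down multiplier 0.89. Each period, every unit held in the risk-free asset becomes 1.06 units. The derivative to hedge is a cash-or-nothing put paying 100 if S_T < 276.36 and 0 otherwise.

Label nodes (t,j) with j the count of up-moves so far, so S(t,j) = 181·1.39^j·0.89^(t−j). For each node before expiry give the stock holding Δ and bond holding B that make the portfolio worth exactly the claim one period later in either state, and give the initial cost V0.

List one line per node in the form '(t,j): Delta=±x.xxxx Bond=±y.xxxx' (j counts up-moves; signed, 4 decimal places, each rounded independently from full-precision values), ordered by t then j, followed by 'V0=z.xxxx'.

The replicating-portfolio and risk-neutral prices coincide; use p* = (1.06−0.89)/(1.39−0.89) = 0.3400 for the latter.
At expiry t=4: V(4,0)=100.0000, V(4,1)=100.0000, V(4,2)=0.0000, V(4,3)=0.0000, V(4,4)=0.0000
Node (3,0) S=127.5994: V=(p*·100.0000+(1−p*)·100.0000)/1.06=94.3396; Δ=(100.0000−100.0000)/(177.3632−113.5635)=0.0000; B=V−Δ·S=94.3396
Node (3,1) S=199.2844: V=(p*·0.0000+(1−p*)·100.0000)/1.06=62.2642; Δ=(0.0000−100.0000)/(277.0054−177.3632)=-1.0036; B=V−Δ·S=262.2642
Node (3,2) S=311.2420: V=(p*·0.0000+(1−p*)·0.0000)/1.06=0.0000; Δ=(0.0000−0.0000)/(432.6264−277.0054)=0.0000; B=V−Δ·S=0.0000
Node (3,3) S=486.0970: V=(p*·0.0000+(1−p*)·0.0000)/1.06=0.0000; Δ=(0.0000−0.0000)/(675.6749−432.6264)=0.0000; B=V−Δ·S=0.0000
Node (2,0) S=143.3701: V=(p*·62.2642+(1−p*)·94.3396)/1.06=78.7113; Δ=(62.2642−94.3396)/(199.2844−127.5994)=-0.4474; B=V−Δ·S=142.8622
Node (2,1) S=223.9151: V=(p*·0.0000+(1−p*)·62.2642)/1.06=38.7682; Δ=(0.0000−62.2642)/(311.2420−199.2844)=-0.5561; B=V−Δ·S=163.2965
Node (2,2) S=349.7101: V=(p*·0.0000+(1−p*)·0.0000)/1.06=0.0000; Δ=(0.0000−0.0000)/(486.0970−311.2420)=0.0000; B=V−Δ·S=0.0000
Node (1,0) S=161.0900: V=(p*·38.7682+(1−p*)·78.7113)/1.06=61.4440; Δ=(38.7682−78.7113)/(223.9151−143.3701)=-0.4959; B=V−Δ·S=141.3301
Node (1,1) S=251.5900: V=(p*·0.0000+(1−p*)·38.7682)/1.06=24.1387; Δ=(0.0000−38.7682)/(349.7101−223.9151)=-0.3082; B=V−Δ·S=101.6752
Node (0,0) S=181.0000: V=(p*·24.1387+(1−p*)·61.4440)/1.06=46.0002; Δ=(24.1387−61.4440)/(251.5900−161.0900)=-0.4122; B=V−Δ·S=120.6108
Each (Δ,B) replicates both successor values, so the strategy is self-financing and V0 is arbitrage-free.

(0,0): Delta=-0.4122 Bond=120.6108
(1,0): Delta=-0.4959 Bond=141.3301
(1,1): Delta=-0.3082 Bond=101.6752
(2,0): Delta=-0.4474 Bond=142.8622
(2,1): Delta=-0.5561 Bond=163.2965
(2,2): Delta=0.0000 Bond=0.0000
(3,0): Delta=0.0000 Bond=94.3396
(3,1): Delta=-1.0036 Bond=262.2642
(3,2): Delta=0.0000 Bond=0.0000
(3,3): Delta=0.0000 Bond=0.0000
V0=46.0002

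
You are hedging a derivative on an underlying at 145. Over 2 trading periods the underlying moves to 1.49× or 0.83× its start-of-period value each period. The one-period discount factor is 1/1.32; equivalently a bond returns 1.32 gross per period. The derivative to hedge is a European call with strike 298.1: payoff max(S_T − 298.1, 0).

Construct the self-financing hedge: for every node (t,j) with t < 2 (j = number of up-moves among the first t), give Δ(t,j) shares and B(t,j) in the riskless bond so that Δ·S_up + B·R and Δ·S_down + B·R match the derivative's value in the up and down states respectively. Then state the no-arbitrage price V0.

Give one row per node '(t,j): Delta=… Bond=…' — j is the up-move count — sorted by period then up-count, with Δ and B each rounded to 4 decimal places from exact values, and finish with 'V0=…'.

The replicating-portfolio and risk-neutral prices coincide; use p* = (1.32−0.83)/(1.49−0.83) = 0.7424 for the latter.
Payoff layer (t=2): V(2,0)=0.0000, V(2,1)=0.0000, V(2,2)=23.8145
(1,0): S=120.3500. Δ = (V_up−V_dn)/(S_up−S_dn) = (0.0000−0.0000)/(179.3215−99.8905) = 0.0000. V = [p*·0.0000 + (1−p*)·0.0000]/1.32 = 0.0000. B = V − Δ·S = 0.0000.
(1,1): S=216.0500. Δ = (V_up−V_dn)/(S_up−S_dn) = (23.8145−0.0000)/(321.9145−179.3215) = 0.1670. V = [p*·23.8145 + (1−p*)·0.0000]/1.32 = 13.3943. B = V − Δ·S = -22.6883.
(0,0): S=145.0000. Δ = (V_up−V_dn)/(S_up−S_dn) = (13.3943−0.0000)/(216.0500−120.3500) = 0.1400. V = [p*·13.3943 + (1−p*)·0.0000]/1.32 = 7.5335. B = V − Δ·S = -12.7609.
The time-0 hedge costs 7.5335, which is the no-arbitrage price.

(0,0): Delta=0.1400 Bond=-12.7609
(1,0): Delta=0.0000 Bond=0.0000
(1,1): Delta=0.1670 Bond=-22.6883
V0=7.5335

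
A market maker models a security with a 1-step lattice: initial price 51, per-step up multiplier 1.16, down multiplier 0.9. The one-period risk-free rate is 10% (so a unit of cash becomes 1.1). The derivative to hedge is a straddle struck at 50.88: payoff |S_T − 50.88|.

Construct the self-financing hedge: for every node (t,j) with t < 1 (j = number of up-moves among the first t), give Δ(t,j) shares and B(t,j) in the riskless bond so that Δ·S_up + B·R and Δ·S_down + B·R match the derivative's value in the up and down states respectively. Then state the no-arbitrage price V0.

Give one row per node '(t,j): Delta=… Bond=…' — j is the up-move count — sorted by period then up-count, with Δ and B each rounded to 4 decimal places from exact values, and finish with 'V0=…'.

Risk-neutral probability p* = (R−d)/(u−d) = (1.1−0.9)/(1.16−0.9) = 0.7692.
Terminal values V(1,·): V(1,0)=4.9800, V(1,1)=8.2800
  t=0,j=0: stock 51.0000 → up 59.1600 (V=8.2800), down 45.9000 (V=4.9800). Price 6.8350; hedge Δ=0.2489, bond B=-5.8573.
Root portfolio cost Δ·51+B reproduces V0=6.8350.

(0,0): Delta=0.2489 Bond=-5.8573
V0=6.8350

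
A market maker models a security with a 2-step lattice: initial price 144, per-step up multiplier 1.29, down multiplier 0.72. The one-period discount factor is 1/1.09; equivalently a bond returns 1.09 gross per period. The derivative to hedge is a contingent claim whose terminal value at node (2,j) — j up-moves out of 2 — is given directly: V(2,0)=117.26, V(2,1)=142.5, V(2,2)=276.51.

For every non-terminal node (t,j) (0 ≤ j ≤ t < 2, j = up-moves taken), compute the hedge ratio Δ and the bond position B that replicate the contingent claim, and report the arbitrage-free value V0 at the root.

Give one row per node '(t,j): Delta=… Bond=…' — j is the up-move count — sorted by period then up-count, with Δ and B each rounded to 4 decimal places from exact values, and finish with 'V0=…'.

(0,0): Delta=1.0713 Bond=10.5853
(1,0): Delta=0.4271 Bond=78.3283
(1,1): Delta=1.2656 Bond=-24.5649
V0=164.8507

Under the risk-neutral measure, an up-move has probability p* = (R−d)/(u−d) = 0.6491 and values discount at R = 1.09.
At expiry t=2: V(2,0)=117.2600, V(2,1)=142.5000, V(2,2)=276.5100
Node (1,0) S=103.6800: V=(p*·142.5000+(1−p*)·117.2600)/1.09=122.6090; Δ=(142.5000−117.2600)/(133.7472−74.6496)=0.4271; B=V−Δ·S=78.3283
Node (1,1) S=185.7600: V=(p*·276.5100+(1−p*)·142.5000)/1.09=210.5403; Δ=(276.5100−142.5000)/(239.6304−133.7472)=1.2656; B=V−Δ·S=-24.5649
Node (0,0) S=144.0000: V=(p*·210.5403+(1−p*)·122.6090)/1.09=164.8507; Δ=(210.5403−122.6090)/(185.7600−103.6800)=1.0713; B=V−Δ·S=10.5853
Check: Δ(0,0)·S0 + B(0,0) = 164.8507 = V0.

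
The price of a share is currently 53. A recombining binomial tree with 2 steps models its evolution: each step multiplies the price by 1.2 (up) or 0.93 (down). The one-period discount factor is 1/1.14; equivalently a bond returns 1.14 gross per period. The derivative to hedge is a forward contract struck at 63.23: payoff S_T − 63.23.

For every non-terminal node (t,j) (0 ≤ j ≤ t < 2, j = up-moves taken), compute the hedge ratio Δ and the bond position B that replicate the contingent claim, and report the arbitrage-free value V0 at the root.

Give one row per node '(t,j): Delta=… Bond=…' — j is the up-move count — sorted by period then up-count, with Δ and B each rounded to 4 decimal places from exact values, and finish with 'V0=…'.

Risk-neutral probability p* = (R−d)/(u−d) = (1.14−0.93)/(1.2−0.93) = 0.7778.
At expiry t=2: V(2,0)=-17.3903, V(2,1)=-4.0820, V(2,2)=13.0900
Node (1,0) S=49.2900: V=(p*·-4.0820+(1−p*)·-17.3903)/1.14=-6.1749; Δ=(-4.0820−-17.3903)/(59.1480−45.8397)=1.0000; B=V−Δ·S=-55.4649
Node (1,1) S=63.6000: V=(p*·13.0900+(1−p*)·-4.0820)/1.14=8.1351; Δ=(13.0900−-4.0820)/(76.3200−59.1480)=1.0000; B=V−Δ·S=-55.4649
Node (0,0) S=53.0000: V=(p*·8.1351+(1−p*)·-6.1749)/1.14=4.3466; Δ=(8.1351−-6.1749)/(63.6000−49.2900)=1.0000; B=V−Δ·S=-48.6534
The time-0 hedge costs 4.3466, which is the no-arbitrage price.

(0,0): Delta=1.0000 Bond=-48.6534
(1,0): Delta=1.0000 Bond=-55.4649
(1,1): Delta=1.0000 Bond=-55.4649
V0=4.3466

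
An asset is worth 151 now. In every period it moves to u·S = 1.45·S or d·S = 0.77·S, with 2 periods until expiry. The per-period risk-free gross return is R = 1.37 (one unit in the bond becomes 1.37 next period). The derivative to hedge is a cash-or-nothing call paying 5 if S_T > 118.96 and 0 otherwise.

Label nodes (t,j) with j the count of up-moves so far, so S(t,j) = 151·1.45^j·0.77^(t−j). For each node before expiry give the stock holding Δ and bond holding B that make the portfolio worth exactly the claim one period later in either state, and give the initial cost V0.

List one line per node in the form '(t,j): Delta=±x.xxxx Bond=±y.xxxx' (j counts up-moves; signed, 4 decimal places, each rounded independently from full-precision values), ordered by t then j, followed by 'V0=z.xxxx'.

(0,0): Delta=0.0042 Bond=1.9957
(1,0): Delta=0.0632 Bond=-4.1327
(1,1): Delta=0.0000 Bond=3.6496
V0=2.6271

Under the risk-neutral measure, an up-move has probability p* = (R−d)/(u−d) = 0.8824 and values discount at R = 1.37.
At expiry t=2: V(2,0)=0.0000, V(2,1)=5.0000, V(2,2)=5.0000
(1,0): S=116.2700. Δ = (V_up−V_dn)/(S_up−S_dn) = (5.0000−0.0000)/(168.5915−89.5279) = 0.0632. V = [p*·5.0000 + (1−p*)·0.0000]/1.37 = 3.2203. B = V − Δ·S = -4.1327.
(1,1): S=218.9500. Δ = (V_up−V_dn)/(S_up−S_dn) = (5.0000−5.0000)/(317.4775−168.5915) = 0.0000. V = [p*·5.0000 + (1−p*)·5.0000]/1.37 = 3.6496. B = V − Δ·S = 3.6496.
(0,0): S=151.0000. Δ = (V_up−V_dn)/(S_up−S_dn) = (3.6496−3.2203)/(218.9500−116.2700) = 0.0042. V = [p*·3.6496 + (1−p*)·3.2203]/1.37 = 2.6271. B = V − Δ·S = 1.9957.
Root portfolio cost Δ·151+B reproduces V0=2.6271.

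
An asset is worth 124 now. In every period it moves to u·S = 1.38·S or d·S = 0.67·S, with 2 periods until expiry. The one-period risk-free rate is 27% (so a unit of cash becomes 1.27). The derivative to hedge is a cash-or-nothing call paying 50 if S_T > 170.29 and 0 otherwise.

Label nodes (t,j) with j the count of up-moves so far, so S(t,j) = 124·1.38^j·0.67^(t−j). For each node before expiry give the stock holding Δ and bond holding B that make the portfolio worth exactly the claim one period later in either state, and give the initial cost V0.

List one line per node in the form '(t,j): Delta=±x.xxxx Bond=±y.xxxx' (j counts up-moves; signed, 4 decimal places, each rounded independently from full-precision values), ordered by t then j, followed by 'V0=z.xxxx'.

Since d<R<u, set p* = (R−d)/(u−d) = 0.8451; price each node as the discounted p*-expectation of its children.
Payoff layer (t=2): V(2,0)=0.0000, V(2,1)=0.0000, V(2,2)=50.0000
Node (1,0) S=83.0800: V=(p*·0.0000+(1−p*)·0.0000)/1.27=0.0000; Δ=(0.0000−0.0000)/(114.6504−55.6636)=0.0000; B=V−Δ·S=0.0000
Node (1,1) S=171.1200: V=(p*·50.0000+(1−p*)·0.0000)/1.27=33.2705; Δ=(50.0000−0.0000)/(236.1456−114.6504)=0.4115; B=V−Δ·S=-37.1520
Node (0,0) S=124.0000: V=(p*·33.2705+(1−p*)·0.0000)/1.27=22.1385; Δ=(33.2705−0.0000)/(171.1200−83.0800)=0.3779; B=V−Δ·S=-24.7213
Self-financing check: at every node Δ·S+B equals the discounted successor values.

(0,0): Delta=0.3779 Bond=-24.7213
(1,0): Delta=0.0000 Bond=0.0000
(1,1): Delta=0.4115 Bond=-37.1520
V0=22.1385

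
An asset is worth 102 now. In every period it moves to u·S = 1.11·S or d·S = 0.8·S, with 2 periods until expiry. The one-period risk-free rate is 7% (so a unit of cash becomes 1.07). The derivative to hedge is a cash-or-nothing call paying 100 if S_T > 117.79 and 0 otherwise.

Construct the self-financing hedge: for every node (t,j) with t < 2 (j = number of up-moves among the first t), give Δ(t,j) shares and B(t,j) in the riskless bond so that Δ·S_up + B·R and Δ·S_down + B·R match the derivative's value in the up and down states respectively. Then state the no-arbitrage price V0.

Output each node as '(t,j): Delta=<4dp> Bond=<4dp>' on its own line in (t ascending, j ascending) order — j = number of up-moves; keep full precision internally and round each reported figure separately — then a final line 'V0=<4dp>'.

(0,0): Delta=2.5743 Bond=-196.3192
(1,0): Delta=0.0000 Bond=0.0000
(1,1): Delta=2.8491 Bond=-241.1818
V0=66.2577

Risk-neutral probability p* = (R−d)/(u−d) = (1.07−0.8)/(1.11−0.8) = 0.8710.
At expiry t=2: V(2,0)=0.0000, V(2,1)=0.0000, V(2,2)=100.0000
(1,0): S=81.6000. Δ = (V_up−V_dn)/(S_up−S_dn) = (0.0000−0.0000)/(90.5760−65.2800) = 0.0000. V = [p*·0.0000 + (1−p*)·0.0000]/1.07 = 0.0000. B = V − Δ·S = 0.0000.
(1,1): S=113.2200. Δ = (V_up−V_dn)/(S_up−S_dn) = (100.0000−0.0000)/(125.6742−90.5760) = 2.8491. V = [p*·100.0000 + (1−p*)·0.0000]/1.07 = 81.3989. B = V − Δ·S = -241.1818.
(0,0): S=102.0000. Δ = (V_up−V_dn)/(S_up−S_dn) = (81.3989−0.0000)/(113.2200−81.6000) = 2.5743. V = [p*·81.3989 + (1−p*)·0.0000]/1.07 = 66.2577. B = V − Δ·S = -196.3192.
Each (Δ,B) replicates both successor values, so the strategy is self-financing and V0 is arbitrage-free.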